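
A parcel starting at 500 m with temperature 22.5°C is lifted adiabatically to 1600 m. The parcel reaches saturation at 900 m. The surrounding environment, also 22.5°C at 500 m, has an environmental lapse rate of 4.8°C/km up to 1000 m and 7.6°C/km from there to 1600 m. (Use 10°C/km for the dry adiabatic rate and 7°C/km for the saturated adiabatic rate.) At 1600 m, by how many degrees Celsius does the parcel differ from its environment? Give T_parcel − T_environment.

-1.94°C (parcel cooler than environment)

Parcel:
  From 500 m to 900 m (dry): cools by 10 × 0.4 = 4°C, giving 18.5°C.
  From 900 m to 1600 m (saturated): cools by 7 × 0.7 = 4.9°C, giving 13.6°C.
Environment:
  From 500 m to 1000 m (environment, lower layer): cools by 4.8 × 0.5 = 2.4°C, giving 20.1°C.
  From 1000 m to 1600 m (environment, upper layer): cools by 7.6 × 0.6 = 4.56°C, giving 15.54°C.
T_parcel − T_env = 13.6 − 15.54 = -1.94°C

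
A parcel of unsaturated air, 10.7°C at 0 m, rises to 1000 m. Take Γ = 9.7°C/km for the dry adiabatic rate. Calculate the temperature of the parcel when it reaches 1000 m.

From 0 m to 1000 m (dry adiabatic): cools by 9.7 × 1 = 9.7°C, giving 1°C.

1°C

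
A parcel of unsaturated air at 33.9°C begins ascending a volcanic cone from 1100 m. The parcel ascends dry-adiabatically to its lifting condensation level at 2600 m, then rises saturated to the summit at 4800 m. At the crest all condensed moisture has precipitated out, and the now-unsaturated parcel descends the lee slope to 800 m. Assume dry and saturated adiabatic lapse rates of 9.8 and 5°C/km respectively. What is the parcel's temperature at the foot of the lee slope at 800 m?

Dry to 2600 m: -9.8 × 1.5 km = -14.7°C, so T = 19.2°C.
Saturated to 4800 m: -5 × 2.2 km = -11°C, so T = 8.2°C.
Dry descent to 800 m: +9.8 × 4 km = +39.2°C, so T = 47.4°C.

47.4°C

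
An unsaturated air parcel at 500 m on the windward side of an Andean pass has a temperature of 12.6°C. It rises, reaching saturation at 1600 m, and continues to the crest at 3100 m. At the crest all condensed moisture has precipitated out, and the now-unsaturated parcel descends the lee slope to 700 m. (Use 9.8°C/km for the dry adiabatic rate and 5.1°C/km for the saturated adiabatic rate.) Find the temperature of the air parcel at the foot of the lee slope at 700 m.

Dry to 1600 m: -9.8 × 1.1 km = -10.78°C, so T = 1.82°C.
Saturated to 3100 m: -5.1 × 1.5 km = -7.65°C, so T = -5.83°C.
Dry descent to 700 m: +9.8 × 2.4 km = +23.52°C, so T = 17.69°C.

17.69°C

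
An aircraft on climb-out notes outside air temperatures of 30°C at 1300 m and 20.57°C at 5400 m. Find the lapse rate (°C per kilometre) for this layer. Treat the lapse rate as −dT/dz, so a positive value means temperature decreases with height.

2.3°C/km

Γ = −ΔT/Δz = (30 − 20.57) / (5400 − 1300) m
  = 9.43°C / 4.1 km = 2.3°C/km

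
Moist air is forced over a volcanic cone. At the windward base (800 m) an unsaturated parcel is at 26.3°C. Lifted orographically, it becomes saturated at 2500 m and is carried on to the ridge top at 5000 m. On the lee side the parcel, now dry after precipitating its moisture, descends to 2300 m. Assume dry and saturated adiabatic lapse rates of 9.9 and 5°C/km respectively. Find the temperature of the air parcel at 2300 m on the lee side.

800–2500 m, dry: Δz = 1.7 km ⇒ ΔT = -16.83°C; T = 9.47°C
2500–5000 m, saturated: Δz = 2.5 km ⇒ ΔT = -12.5°C; T = -3.03°C
5000–2300 m, dry descent: Δz = 2.7 km ⇒ ΔT = +26.73°C; T = 23.7°C

23.7°C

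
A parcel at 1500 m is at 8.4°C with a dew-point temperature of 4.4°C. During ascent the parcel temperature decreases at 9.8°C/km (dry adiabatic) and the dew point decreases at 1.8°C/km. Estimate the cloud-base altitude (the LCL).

T and T_d converge at 9.8 − 1.8 = 8°C per km
Height above start = (8.4 − 4.4) / 8 = 0.5 km
LCL altitude = 1500 m + 500 m = 2000 m

2000 m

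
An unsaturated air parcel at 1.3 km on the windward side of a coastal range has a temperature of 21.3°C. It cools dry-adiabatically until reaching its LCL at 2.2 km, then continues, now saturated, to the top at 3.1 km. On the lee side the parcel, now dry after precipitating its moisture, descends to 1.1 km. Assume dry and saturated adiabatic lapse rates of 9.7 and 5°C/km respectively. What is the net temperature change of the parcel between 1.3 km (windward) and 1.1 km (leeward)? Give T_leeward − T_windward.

From 1300 m to 2200 m (dry): cools by 9.7 × 0.9 = 8.73°C, giving 12.57°C.
From 2200 m to 3100 m (saturated): cools by 5 × 0.9 = 4.5°C, giving 8.07°C.
From 3100 m to 1100 m (dry descent): warms by 9.7 × 2 = 19.4°C, giving 27.47°C.
Net change vs windward start: 27.47 − 21.3 = +6.17°C

+6.17°C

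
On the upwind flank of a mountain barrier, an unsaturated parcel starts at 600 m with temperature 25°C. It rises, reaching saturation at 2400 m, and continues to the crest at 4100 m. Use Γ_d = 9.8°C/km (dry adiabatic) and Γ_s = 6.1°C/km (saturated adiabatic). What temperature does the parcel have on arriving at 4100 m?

600 → 2400 m (dry, 9.8°C/km): ΔT = -9.8 × 1.8 = -17.64°C → T = 7.36°C
2400 → 4100 m (saturated, 6.1°C/km): ΔT = -6.1 × 1.7 = -10.37°C → T = -3.01°C

-3.01°C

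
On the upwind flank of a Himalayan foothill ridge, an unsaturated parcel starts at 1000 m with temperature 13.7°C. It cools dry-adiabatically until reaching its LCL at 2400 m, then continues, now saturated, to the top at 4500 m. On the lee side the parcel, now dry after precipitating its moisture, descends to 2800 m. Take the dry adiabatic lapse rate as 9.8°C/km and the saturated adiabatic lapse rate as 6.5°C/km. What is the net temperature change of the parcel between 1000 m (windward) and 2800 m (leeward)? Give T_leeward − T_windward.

-10.71°C

From 1000 m to 2400 m (dry): cools by 9.8 × 1.4 = 13.72°C, giving -0.02°C.
From 2400 m to 4500 m (saturated): cools by 6.5 × 2.1 = 13.65°C, giving -13.67°C.
From 4500 m to 2800 m (dry descent): warms by 9.8 × 1.7 = 16.66°C, giving 2.99°C.
Net change vs windward start: 2.99 − 13.7 = -10.71°C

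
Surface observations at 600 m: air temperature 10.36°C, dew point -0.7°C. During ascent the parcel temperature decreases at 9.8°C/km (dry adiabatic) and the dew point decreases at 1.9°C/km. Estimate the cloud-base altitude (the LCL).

T and T_d converge at 9.8 − 1.9 = 7.9°C per km
Height above start = (10.36 − (-0.7)) / 7.9 = 1.4 km
LCL altitude = 600 m + 1400 m = 2000 m

2000 m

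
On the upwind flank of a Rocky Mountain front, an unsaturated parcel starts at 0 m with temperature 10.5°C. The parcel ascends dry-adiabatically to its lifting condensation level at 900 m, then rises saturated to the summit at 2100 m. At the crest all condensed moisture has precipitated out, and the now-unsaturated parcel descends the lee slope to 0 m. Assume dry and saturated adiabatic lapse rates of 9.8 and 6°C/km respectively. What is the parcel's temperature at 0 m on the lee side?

Dry to 900 m: -9.8 × 0.9 km = -8.82°C, so T = 1.68°C.
Saturated to 2100 m: -6 × 1.2 km = -7.2°C, so T = -5.52°C.
Dry descent to 0 m: +9.8 × 2.1 km = +20.58°C, so T = 15.06°C.

15.06°C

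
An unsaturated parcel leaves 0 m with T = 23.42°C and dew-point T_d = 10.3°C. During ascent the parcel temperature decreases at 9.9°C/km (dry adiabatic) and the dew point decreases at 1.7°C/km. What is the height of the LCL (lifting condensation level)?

1600 m

T and T_d converge at 9.9 − 1.7 = 8.2°C per km
Height above start = (23.42 − 10.3) / 8.2 = 1.6 km
LCL altitude = 0 m + 1600 m = 1600 m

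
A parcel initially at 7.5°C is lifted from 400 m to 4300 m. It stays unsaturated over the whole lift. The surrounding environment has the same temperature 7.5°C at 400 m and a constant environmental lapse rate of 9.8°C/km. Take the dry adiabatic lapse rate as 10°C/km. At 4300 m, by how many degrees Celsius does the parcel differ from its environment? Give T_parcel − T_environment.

-0.78°C (parcel cooler than environment)

Parcel:
  400 → 4300 m (dry, 10°C/km): ΔT = -10 × 3.9 = -39°C → T = -31.5°C
Environment:
  400 → 4300 m (environment, 9.8°C/km): ΔT = -9.8 × 3.9 = -38.22°C → T = -30.72°C
T_parcel − T_env = -31.5 − (-30.72) = -0.78°C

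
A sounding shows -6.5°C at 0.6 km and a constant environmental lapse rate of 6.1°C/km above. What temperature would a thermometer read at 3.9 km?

From 600 m to 3900 m (environmental): cools by 6.1 × 3.3 = 20.13°C, giving -26.63°C.

-26.63°C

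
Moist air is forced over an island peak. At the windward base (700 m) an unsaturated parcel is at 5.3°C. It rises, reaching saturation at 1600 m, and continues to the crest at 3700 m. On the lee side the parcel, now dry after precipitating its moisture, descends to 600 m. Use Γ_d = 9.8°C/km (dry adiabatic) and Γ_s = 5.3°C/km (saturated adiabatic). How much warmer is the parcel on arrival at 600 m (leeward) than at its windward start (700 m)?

From 700 m to 1600 m (dry): cools by 9.8 × 0.9 = 8.82°C, giving -3.52°C.
From 1600 m to 3700 m (saturated): cools by 5.3 × 2.1 = 11.13°C, giving -14.65°C.
From 3700 m to 600 m (dry descent): warms by 9.8 × 3.1 = 30.38°C, giving 15.73°C.
Net change vs windward start: 15.73 − 5.3 = +10.43°C

+10.43°C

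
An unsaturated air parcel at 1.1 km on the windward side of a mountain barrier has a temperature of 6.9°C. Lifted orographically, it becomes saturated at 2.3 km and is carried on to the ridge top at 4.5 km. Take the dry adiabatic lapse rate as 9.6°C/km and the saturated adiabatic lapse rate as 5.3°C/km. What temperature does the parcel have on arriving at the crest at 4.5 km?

1100–2300 m, dry: Δz = 1.2 km ⇒ ΔT = -11.52°C; T = -4.62°C
2300–4500 m, saturated: Δz = 2.2 km ⇒ ΔT = -11.66°C; T = -16.28°C

-16.28°C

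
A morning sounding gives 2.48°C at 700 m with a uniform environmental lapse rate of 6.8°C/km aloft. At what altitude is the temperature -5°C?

1800 m

Height above start = (2.48 − (-5)) / 6.8 = 1.1 km
Altitude = 700 m + 1100 m = 1800 m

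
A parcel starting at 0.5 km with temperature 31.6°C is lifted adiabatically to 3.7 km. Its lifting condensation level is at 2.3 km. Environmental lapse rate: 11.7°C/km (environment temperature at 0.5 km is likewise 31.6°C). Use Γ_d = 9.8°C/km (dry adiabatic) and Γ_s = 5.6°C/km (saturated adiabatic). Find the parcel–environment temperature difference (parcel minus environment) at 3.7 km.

Parcel:
  500 → 2300 m (dry, 9.8°C/km): ΔT = -9.8 × 1.8 = -17.64°C → T = 13.96°C
  2300 → 3700 m (saturated, 5.6°C/km): ΔT = -5.6 × 1.4 = -7.84°C → T = 6.12°C
Environment:
  500 → 3700 m (environment, 11.7°C/km): ΔT = -11.7 × 3.2 = -37.44°C → T = -5.84°C
T_parcel − T_env = 6.12 − (-5.84) = +11.96°C

+11.96°C (parcel warmer than environment)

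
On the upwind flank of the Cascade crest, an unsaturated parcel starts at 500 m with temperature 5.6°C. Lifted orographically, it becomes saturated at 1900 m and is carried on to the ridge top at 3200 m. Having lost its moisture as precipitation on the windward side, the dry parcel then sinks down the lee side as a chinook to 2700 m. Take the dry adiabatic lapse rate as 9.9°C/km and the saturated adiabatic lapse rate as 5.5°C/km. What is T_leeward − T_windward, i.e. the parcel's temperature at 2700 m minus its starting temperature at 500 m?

-16.06°C

From 500 m to 1900 m (dry): cools by 9.9 × 1.4 = 13.86°C, giving -8.26°C.
From 1900 m to 3200 m (saturated): cools by 5.5 × 1.3 = 7.15°C, giving -15.41°C.
From 3200 m to 2700 m (dry descent): warms by 9.9 × 0.5 = 4.95°C, giving -10.46°C.
Net change vs windward start: -10.46 − 5.6 = -16.06°C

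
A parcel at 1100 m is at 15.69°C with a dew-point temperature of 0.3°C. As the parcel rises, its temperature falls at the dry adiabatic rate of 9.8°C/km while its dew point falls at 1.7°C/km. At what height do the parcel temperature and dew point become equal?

3000 m

T and T_d converge at 9.8 − 1.7 = 8.1°C per km
Height above start = (15.69 − 0.3) / 8.1 = 1.9 km
LCL altitude = 1100 m + 1900 m = 3000 m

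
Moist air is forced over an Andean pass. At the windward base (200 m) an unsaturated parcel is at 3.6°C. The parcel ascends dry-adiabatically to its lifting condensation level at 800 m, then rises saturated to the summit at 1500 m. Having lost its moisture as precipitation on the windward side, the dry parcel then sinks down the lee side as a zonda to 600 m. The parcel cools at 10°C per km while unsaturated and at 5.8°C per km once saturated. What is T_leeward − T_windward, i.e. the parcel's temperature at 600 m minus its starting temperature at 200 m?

Dry to 800 m: -10 × 0.6 km = -6°C, so T = -2.4°C.
Saturated to 1500 m: -5.8 × 0.7 km = -4.06°C, so T = -6.46°C.
Dry descent to 600 m: +10 × 0.9 km = +9°C, so T = 2.54°C.
Net change vs windward start: 2.54 − 3.6 = -1.06°C

-1.06°C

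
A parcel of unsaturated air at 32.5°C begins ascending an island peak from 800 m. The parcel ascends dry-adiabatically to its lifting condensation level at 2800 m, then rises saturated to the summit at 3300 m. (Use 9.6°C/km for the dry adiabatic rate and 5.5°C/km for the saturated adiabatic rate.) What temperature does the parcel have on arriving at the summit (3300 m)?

10.55°C

800–2800 m, dry: Δz = 2 km ⇒ ΔT = -19.2°C; T = 13.3°C
2800–3300 m, saturated: Δz = 0.5 km ⇒ ΔT = -2.75°C; T = 10.55°C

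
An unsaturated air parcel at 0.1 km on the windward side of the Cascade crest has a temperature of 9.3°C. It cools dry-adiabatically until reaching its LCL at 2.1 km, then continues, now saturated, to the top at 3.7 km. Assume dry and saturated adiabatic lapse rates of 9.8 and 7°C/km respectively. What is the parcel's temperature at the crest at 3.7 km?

Dry to 2100 m: -9.8 × 2 km = -19.6°C, so T = -10.3°C.
Saturated to 3700 m: -7 × 1.6 km = -11.2°C, so T = -21.5°C.

-21.5°C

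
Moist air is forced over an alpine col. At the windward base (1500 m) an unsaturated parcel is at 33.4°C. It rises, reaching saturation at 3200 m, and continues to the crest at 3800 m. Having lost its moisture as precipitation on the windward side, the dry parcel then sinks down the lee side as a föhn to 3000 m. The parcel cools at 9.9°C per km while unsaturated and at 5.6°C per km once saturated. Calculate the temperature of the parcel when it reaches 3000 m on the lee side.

Dry to 3200 m: -9.9 × 1.7 km = -16.83°C, so T = 16.57°C.
Saturated to 3800 m: -5.6 × 0.6 km = -3.36°C, so T = 13.21°C.
Dry descent to 3000 m: +9.9 × 0.8 km = +7.92°C, so T = 21.13°C.

21.13°C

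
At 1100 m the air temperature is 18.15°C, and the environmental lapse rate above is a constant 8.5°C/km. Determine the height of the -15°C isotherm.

Height above start = (18.15 − (-15)) / 8.5 = 3.9 km
Altitude = 1100 m + 3900 m = 5000 m

5000 m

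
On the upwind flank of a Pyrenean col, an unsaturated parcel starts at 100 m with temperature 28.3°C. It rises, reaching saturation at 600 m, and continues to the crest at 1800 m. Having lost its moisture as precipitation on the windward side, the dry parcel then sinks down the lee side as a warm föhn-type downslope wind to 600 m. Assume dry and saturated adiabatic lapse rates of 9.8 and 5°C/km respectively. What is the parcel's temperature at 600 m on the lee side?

29.16°C

Dry to 600 m: -9.8 × 0.5 km = -4.9°C, so T = 23.4°C.
Saturated to 1800 m: -5 × 1.2 km = -6°C, so T = 17.4°C.
Dry descent to 600 m: +9.8 × 1.2 km = +11.76°C, so T = 29.16°C.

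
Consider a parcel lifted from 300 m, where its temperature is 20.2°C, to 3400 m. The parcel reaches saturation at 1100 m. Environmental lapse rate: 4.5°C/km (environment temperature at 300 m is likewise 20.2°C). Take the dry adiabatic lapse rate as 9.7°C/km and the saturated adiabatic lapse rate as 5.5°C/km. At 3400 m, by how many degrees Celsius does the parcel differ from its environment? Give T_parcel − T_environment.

Parcel:
  300 → 1100 m (dry, 9.7°C/km): ΔT = -9.7 × 0.8 = -7.76°C → T = 12.44°C
  1100 → 3400 m (saturated, 5.5°C/km): ΔT = -5.5 × 2.3 = -12.65°C → T = -0.21°C
Environment:
  300 → 3400 m (environment, 4.5°C/km): ΔT = -4.5 × 3.1 = -13.95°C → T = 6.25°C
T_parcel − T_env = -0.21 − 6.25 = -6.46°C

-6.46°C (parcel cooler than environment)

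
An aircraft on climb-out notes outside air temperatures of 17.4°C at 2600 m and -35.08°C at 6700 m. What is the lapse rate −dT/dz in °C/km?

12.8°C/km

Γ = −ΔT/Δz = (17.4 − (-35.08)) / (6700 − 2600) m
  = 52.48°C / 4.1 km = 12.8°C/km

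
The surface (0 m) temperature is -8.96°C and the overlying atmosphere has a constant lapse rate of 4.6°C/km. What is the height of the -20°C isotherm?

2400 m

Height above start = (-8.96 − (-20)) / 4.6 = 2.4 km
Altitude = 0 m + 2400 m = 2400 m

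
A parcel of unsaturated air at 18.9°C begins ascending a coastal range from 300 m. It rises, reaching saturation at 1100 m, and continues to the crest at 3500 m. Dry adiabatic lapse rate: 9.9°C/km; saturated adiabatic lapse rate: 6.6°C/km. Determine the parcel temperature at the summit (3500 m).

-4.86°C

Dry to 1100 m: -9.9 × 0.8 km = -7.92°C, so T = 10.98°C.
Saturated to 3500 m: -6.6 × 2.4 km = -15.84°C, so T = -4.86°C.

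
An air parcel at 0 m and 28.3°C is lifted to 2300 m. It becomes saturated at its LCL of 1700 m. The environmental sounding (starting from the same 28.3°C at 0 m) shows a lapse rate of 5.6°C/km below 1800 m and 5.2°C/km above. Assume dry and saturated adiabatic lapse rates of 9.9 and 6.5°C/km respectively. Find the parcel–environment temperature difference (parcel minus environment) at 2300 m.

-8.05°C (parcel cooler than environment)

Parcel:
  Dry to 1700 m: -9.9 × 1.7 km = -16.83°C, so T = 11.47°C.
  Saturated to 2300 m: -6.5 × 0.6 km = -3.9°C, so T = 7.57°C.
Environment:
  Environment, lower layer to 1800 m: -5.6 × 1.8 km = -10.08°C, so T = 18.22°C.
  Environment, upper layer to 2300 m: -5.2 × 0.5 km = -2.6°C, so T = 15.62°C.
T_parcel − T_env = 7.57 − 15.62 = -8.05°C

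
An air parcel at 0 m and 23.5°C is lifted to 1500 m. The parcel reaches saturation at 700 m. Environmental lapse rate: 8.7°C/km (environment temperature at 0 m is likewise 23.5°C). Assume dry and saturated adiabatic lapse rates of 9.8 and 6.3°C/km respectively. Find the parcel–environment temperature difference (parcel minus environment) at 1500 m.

Parcel:
  From 0 m to 700 m (dry): cools by 9.8 × 0.7 = 6.86°C, giving 16.64°C.
  From 700 m to 1500 m (saturated): cools by 6.3 × 0.8 = 5.04°C, giving 11.6°C.
Environment:
  From 0 m to 1500 m (environment): cools by 8.7 × 1.5 = 13.05°C, giving 10.45°C.
T_parcel − T_env = 11.6 − 10.45 = +1.15°C

+1.15°C (parcel warmer than environment)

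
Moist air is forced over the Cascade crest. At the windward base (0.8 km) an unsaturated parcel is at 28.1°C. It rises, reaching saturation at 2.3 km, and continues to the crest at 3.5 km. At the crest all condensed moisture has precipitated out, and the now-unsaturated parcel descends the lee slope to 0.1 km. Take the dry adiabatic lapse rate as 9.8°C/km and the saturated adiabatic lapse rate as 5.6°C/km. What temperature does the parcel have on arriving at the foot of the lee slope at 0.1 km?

40°C

From 800 m to 2300 m (dry): cools by 9.8 × 1.5 = 14.7°C, giving 13.4°C.
From 2300 m to 3500 m (saturated): cools by 5.6 × 1.2 = 6.72°C, giving 6.68°C.
From 3500 m to 100 m (dry descent): warms by 9.8 × 3.4 = 33.32°C, giving 40°C.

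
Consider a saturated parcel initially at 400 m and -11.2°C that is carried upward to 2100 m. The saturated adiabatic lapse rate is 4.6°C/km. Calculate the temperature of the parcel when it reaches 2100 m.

400 → 2100 m (saturated adiabatic, 4.6°C/km): ΔT = -4.6 × 1.7 = -7.82°C → T = -19.02°C

-19.02°C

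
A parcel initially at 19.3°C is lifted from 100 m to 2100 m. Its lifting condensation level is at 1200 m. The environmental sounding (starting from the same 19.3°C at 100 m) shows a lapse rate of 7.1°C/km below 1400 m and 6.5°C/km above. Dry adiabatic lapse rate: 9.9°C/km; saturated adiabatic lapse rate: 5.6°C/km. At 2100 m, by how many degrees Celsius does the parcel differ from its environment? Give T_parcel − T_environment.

-2.15°C (parcel cooler than environment)

Parcel:
  100 → 1200 m (dry, 9.9°C/km): ΔT = -9.9 × 1.1 = -10.89°C → T = 8.41°C
  1200 → 2100 m (saturated, 5.6°C/km): ΔT = -5.6 × 0.9 = -5.04°C → T = 3.37°C
Environment:
  100 → 1400 m (environment, lower layer, 7.1°C/km): ΔT = -7.1 × 1.3 = -9.23°C → T = 10.07°C
  1400 → 2100 m (environment, upper layer, 6.5°C/km): ΔT = -6.5 × 0.7 = -4.55°C → T = 5.52°C
T_parcel − T_env = 3.37 − 5.52 = -2.15°C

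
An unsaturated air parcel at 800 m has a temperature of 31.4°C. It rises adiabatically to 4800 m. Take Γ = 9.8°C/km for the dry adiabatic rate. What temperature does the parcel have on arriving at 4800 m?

800 → 4800 m (dry adiabatic, 9.8°C/km): ΔT = -9.8 × 4 = -39.2°C → T = -7.8°C

-7.8°C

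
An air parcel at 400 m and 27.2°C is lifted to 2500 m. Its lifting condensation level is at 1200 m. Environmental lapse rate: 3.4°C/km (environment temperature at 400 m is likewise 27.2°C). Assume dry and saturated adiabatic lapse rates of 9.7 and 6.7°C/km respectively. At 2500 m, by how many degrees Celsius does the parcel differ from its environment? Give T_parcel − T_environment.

-9.33°C (parcel cooler than environment)

Parcel:
  Dry to 1200 m: -9.7 × 0.8 km = -7.76°C, so T = 19.44°C.
  Saturated to 2500 m: -6.7 × 1.3 km = -8.71°C, so T = 10.73°C.
Environment:
  Environment to 2500 m: -3.4 × 2.1 km = -7.14°C, so T = 20.06°C.
T_parcel − T_env = 10.73 − 20.06 = -9.33°C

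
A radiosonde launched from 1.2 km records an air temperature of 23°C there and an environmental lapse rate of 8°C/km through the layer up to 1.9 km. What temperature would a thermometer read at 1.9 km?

From 1200 m to 1900 m (environmental): cools by 8 × 0.7 = 5.6°C, giving 17.4°C.

17.4°C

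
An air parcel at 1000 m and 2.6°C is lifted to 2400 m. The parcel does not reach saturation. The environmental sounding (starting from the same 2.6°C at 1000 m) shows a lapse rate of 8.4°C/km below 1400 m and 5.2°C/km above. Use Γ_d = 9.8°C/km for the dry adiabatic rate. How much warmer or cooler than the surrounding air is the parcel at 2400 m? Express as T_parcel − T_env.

Parcel:
  1000 → 2400 m (dry, 9.8°C/km): ΔT = -9.8 × 1.4 = -13.72°C → T = -11.12°C
Environment:
  1000 → 1400 m (environment, lower layer, 8.4°C/km): ΔT = -8.4 × 0.4 = -3.36°C → T = -0.76°C
  1400 → 2400 m (environment, upper layer, 5.2°C/km): ΔT = -5.2 × 1 = -5.2°C → T = -5.96°C
T_parcel − T_env = -11.12 − (-5.96) = -5.16°C

-5.16°C (parcel cooler than environment)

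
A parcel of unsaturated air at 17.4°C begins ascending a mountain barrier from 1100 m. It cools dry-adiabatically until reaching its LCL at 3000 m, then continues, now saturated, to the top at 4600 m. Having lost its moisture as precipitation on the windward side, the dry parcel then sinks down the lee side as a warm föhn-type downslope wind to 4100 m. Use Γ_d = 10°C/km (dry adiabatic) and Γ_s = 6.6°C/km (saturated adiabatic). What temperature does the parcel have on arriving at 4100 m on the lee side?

-7.16°C

1100 → 3000 m (dry, 10°C/km): ΔT = -10 × 1.9 = -19°C → T = -1.6°C
3000 → 4600 m (saturated, 6.6°C/km): ΔT = -6.6 × 1.6 = -10.56°C → T = -12.16°C
4600 → 4100 m (dry descent, 10°C/km): ΔT = +10 × 0.5 = +5°C → T = -7.16°C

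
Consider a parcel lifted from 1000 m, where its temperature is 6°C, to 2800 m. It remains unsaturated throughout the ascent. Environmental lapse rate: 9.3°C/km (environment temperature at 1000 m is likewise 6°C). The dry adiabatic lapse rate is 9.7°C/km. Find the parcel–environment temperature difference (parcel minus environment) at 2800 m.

Parcel:
  1000–2800 m, dry: Δz = 1.8 km ⇒ ΔT = -17.46°C; T = -11.46°C
Environment:
  1000–2800 m, environment: Δz = 1.8 km ⇒ ΔT = -16.74°C; T = -10.74°C
T_parcel − T_env = -11.46 − (-10.74) = -0.72°C

-0.72°C (parcel cooler than environment)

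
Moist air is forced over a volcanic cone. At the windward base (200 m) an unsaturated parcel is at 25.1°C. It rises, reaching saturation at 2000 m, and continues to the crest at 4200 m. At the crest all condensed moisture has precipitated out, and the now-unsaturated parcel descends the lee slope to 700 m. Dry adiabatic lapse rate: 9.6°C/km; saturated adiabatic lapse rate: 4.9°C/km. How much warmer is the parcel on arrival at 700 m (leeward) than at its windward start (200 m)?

+5.54°C

Dry to 2000 m: -9.6 × 1.8 km = -17.28°C, so T = 7.82°C.
Saturated to 4200 m: -4.9 × 2.2 km = -10.78°C, so T = -2.96°C.
Dry descent to 700 m: +9.6 × 3.5 km = +33.6°C, so T = 30.64°C.
Net change vs windward start: 30.64 − 25.1 = +5.54°C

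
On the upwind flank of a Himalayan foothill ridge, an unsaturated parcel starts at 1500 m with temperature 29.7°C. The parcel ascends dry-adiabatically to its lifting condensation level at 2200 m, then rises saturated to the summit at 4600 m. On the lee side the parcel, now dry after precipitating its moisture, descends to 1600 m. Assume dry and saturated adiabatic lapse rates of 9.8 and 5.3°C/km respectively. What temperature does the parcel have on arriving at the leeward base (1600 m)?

39.52°C

1500 → 2200 m (dry, 9.8°C/km): ΔT = -9.8 × 0.7 = -6.86°C → T = 22.84°C
2200 → 4600 m (saturated, 5.3°C/km): ΔT = -5.3 × 2.4 = -12.72°C → T = 10.12°C
4600 → 1600 m (dry descent, 9.8°C/km): ΔT = +9.8 × 3 = +29.4°C → T = 39.52°C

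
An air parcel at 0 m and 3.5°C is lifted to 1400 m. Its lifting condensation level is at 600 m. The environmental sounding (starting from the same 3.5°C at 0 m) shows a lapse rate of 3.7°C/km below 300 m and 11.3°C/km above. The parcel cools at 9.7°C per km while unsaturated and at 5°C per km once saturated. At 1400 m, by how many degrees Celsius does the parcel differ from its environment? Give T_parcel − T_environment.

+3.72°C (parcel warmer than environment)

Parcel:
  0 → 600 m (dry, 9.7°C/km): ΔT = -9.7 × 0.6 = -5.82°C → T = -2.32°C
  600 → 1400 m (saturated, 5°C/km): ΔT = -5 × 0.8 = -4°C → T = -6.32°C
Environment:
  0 → 300 m (environment, lower layer, 3.7°C/km): ΔT = -3.7 × 0.3 = -1.11°C → T = 2.39°C
  300 → 1400 m (environment, upper layer, 11.3°C/km): ΔT = -11.3 × 1.1 = -12.43°C → T = -10.04°C
T_parcel − T_env = -6.32 − (-10.04) = +3.72°C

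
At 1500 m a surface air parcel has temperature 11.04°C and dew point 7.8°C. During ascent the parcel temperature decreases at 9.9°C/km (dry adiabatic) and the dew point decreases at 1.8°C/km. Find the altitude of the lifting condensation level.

T and T_d converge at 9.9 − 1.8 = 8.1°C per km
Height above start = (11.04 − 7.8) / 8.1 = 0.4 km
LCL altitude = 1500 m + 400 m = 1900 m

1900 m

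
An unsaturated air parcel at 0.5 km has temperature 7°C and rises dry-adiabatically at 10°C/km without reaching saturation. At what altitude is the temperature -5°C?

Height above start = (7 − (-5)) / 10 = 1.2 km
Altitude = 500 m + 1200 m = 1700 m

1.7 km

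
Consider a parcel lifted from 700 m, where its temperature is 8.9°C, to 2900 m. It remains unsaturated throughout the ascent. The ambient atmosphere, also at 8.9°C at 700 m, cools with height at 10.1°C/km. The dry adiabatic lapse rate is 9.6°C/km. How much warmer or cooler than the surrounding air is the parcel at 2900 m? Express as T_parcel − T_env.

Parcel:
  Dry to 2900 m: -9.6 × 2.2 km = -21.12°C, so T = -12.22°C.
Environment:
  Environment to 2900 m: -10.1 × 2.2 km = -22.22°C, so T = -13.32°C.
T_parcel − T_env = -12.22 − (-13.32) = +1.1°C

+1.1°C (parcel warmer than environment)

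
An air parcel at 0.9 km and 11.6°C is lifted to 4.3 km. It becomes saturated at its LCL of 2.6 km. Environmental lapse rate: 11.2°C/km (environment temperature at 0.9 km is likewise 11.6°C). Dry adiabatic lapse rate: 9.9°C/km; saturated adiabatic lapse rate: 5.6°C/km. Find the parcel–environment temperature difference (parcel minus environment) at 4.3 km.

+11.73°C (parcel warmer than environment)

Parcel:
  900–2600 m, dry: Δz = 1.7 km ⇒ ΔT = -16.83°C; T = -5.23°C
  2600–4300 m, saturated: Δz = 1.7 km ⇒ ΔT = -9.52°C; T = -14.75°C
Environment:
  900–4300 m, environment: Δz = 3.4 km ⇒ ΔT = -38.08°C; T = -26.48°C
T_parcel − T_env = -14.75 − (-26.48) = +11.73°C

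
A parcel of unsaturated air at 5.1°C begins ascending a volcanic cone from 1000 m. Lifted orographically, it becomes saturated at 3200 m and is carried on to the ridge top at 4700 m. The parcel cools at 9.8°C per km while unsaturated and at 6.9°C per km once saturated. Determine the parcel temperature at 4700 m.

Dry to 3200 m: -9.8 × 2.2 km = -21.56°C, so T = -16.46°C.
Saturated to 4700 m: -6.9 × 1.5 km = -10.35°C, so T = -26.81°C.

-26.81°C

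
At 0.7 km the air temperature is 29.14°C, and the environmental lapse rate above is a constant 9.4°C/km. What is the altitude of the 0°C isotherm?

3.8 km

Height above start = (29.14 − 0) / 9.4 = 3.1 km
Altitude = 700 m + 3100 m = 3800 m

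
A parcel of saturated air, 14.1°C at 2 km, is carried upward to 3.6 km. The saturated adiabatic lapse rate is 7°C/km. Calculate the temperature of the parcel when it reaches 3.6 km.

2.9°C

2000–3600 m, saturated adiabatic: Δz = 1.6 km ⇒ ΔT = -11.2°C; T = 2.9°C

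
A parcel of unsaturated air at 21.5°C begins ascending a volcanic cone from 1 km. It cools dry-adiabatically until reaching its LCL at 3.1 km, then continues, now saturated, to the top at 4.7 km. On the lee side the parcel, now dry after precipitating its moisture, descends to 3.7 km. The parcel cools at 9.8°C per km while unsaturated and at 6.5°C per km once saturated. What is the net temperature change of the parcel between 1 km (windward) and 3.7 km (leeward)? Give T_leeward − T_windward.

1000–3100 m, dry: Δz = 2.1 km ⇒ ΔT = -20.58°C; T = 0.92°C
3100–4700 m, saturated: Δz = 1.6 km ⇒ ΔT = -10.4°C; T = -9.48°C
4700–3700 m, dry descent: Δz = 1 km ⇒ ΔT = +9.8°C; T = 0.32°C
Net change vs windward start: 0.32 − 21.5 = -21.18°C

-21.18°C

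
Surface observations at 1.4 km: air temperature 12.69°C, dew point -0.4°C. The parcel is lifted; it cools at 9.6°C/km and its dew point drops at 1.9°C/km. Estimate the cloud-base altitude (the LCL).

3.1 km

T and T_d converge at 9.6 − 1.9 = 7.7°C per km
Height above start = (12.69 − (-0.4)) / 7.7 = 1.7 km
LCL altitude = 1400 m + 1700 m = 3100 m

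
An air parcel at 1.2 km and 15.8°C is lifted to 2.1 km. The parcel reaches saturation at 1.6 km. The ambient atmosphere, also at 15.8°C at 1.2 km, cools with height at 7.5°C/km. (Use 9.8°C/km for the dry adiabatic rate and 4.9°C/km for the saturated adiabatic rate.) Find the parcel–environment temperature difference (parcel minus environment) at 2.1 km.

Parcel:
  Dry to 1600 m: -9.8 × 0.4 km = -3.92°C, so T = 11.88°C.
  Saturated to 2100 m: -4.9 × 0.5 km = -2.45°C, so T = 9.43°C.
Environment:
  Environment to 2100 m: -7.5 × 0.9 km = -6.75°C, so T = 9.05°C.
T_parcel − T_env = 9.43 − 9.05 = +0.38°C

+0.38°C (parcel warmer than environment)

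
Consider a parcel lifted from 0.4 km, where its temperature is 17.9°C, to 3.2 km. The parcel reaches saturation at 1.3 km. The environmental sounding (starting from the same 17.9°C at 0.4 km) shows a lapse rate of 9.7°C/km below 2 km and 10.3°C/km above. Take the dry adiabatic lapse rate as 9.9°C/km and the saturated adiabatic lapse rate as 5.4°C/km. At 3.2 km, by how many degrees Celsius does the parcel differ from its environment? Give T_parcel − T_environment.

Parcel:
  Dry to 1300 m: -9.9 × 0.9 km = -8.91°C, so T = 8.99°C.
  Saturated to 3200 m: -5.4 × 1.9 km = -10.26°C, so T = -1.27°C.
Environment:
  Environment, lower layer to 2000 m: -9.7 × 1.6 km = -15.52°C, so T = 2.38°C.
  Environment, upper layer to 3200 m: -10.3 × 1.2 km = -12.36°C, so T = -9.98°C.
T_parcel − T_env = -1.27 − (-9.98) = +8.71°C

+8.71°C (parcel warmer than environment)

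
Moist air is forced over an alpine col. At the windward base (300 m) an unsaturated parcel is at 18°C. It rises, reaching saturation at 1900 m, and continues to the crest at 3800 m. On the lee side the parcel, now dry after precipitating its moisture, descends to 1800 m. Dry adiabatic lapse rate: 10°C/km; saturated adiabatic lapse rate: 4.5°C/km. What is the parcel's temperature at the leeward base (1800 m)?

13.45°C

300–1900 m, dry: Δz = 1.6 km ⇒ ΔT = -16°C; T = 2°C
1900–3800 m, saturated: Δz = 1.9 km ⇒ ΔT = -8.55°C; T = -6.55°C
3800–1800 m, dry descent: Δz = 2 km ⇒ ΔT = +20°C; T = 13.45°C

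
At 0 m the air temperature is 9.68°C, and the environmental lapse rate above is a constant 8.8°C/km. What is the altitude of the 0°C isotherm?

1100 m

Height above start = (9.68 − 0) / 8.8 = 1.1 km
Altitude = 0 m + 1100 m = 1100 m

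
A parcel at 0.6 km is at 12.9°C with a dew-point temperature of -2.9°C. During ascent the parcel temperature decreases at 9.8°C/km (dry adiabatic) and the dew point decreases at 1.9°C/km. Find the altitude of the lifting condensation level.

T and T_d converge at 9.8 − 1.9 = 7.9°C per km
Height above start = (12.9 − (-2.9)) / 7.9 = 2 km
LCL altitude = 600 m + 2000 m = 2600 m

2.6 km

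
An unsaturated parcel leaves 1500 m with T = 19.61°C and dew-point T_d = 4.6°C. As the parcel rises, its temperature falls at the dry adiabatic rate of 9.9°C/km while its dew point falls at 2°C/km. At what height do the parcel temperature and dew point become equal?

T and T_d converge at 9.9 − 2 = 7.9°C per km
Height above start = (19.61 − 4.6) / 7.9 = 1.9 km
LCL altitude = 1500 m + 1900 m = 3400 m

3400 m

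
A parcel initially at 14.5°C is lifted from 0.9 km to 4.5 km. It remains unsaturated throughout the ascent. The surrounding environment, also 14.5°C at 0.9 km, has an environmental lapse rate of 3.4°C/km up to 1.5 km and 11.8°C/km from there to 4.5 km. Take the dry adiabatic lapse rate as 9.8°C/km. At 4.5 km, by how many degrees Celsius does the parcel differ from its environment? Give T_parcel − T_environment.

+2.16°C (parcel warmer than environment)

Parcel:
  From 900 m to 4500 m (dry): cools by 9.8 × 3.6 = 35.28°C, giving -20.78°C.
Environment:
  From 900 m to 1500 m (environment, lower layer): cools by 3.4 × 0.6 = 2.04°C, giving 12.46°C.
  From 1500 m to 4500 m (environment, upper layer): cools by 11.8 × 3 = 35.4°C, giving -22.94°C.
T_parcel − T_env = -20.78 − (-22.94) = +2.16°C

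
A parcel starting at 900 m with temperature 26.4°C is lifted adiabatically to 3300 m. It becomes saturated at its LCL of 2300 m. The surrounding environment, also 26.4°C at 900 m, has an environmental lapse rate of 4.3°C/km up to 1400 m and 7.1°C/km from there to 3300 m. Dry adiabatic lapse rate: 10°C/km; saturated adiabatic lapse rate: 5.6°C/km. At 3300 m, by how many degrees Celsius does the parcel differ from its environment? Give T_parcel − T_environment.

Parcel:
  900 → 2300 m (dry, 10°C/km): ΔT = -10 × 1.4 = -14°C → T = 12.4°C
  2300 → 3300 m (saturated, 5.6°C/km): ΔT = -5.6 × 1 = -5.6°C → T = 6.8°C
Environment:
  900 → 1400 m (environment, lower layer, 4.3°C/km): ΔT = -4.3 × 0.5 = -2.15°C → T = 24.25°C
  1400 → 3300 m (environment, upper layer, 7.1°C/km): ΔT = -7.1 × 1.9 = -13.49°C → T = 10.76°C
T_parcel − T_env = 6.8 − 10.76 = -3.96°C

-3.96°C (parcel cooler than environment)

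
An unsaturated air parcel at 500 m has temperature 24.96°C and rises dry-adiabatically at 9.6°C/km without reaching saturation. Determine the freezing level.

Height above start = (24.96 − 0) / 9.6 = 2.6 km
Altitude = 500 m + 2600 m = 3100 m

3100 m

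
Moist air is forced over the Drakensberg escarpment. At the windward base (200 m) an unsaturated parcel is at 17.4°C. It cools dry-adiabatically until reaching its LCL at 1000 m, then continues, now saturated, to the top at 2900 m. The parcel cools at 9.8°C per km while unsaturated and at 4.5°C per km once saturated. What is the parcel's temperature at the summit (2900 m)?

From 200 m to 1000 m (dry): cools by 9.8 × 0.8 = 7.84°C, giving 9.56°C.
From 1000 m to 2900 m (saturated): cools by 4.5 × 1.9 = 8.55°C, giving 1.01°C.

1.01°C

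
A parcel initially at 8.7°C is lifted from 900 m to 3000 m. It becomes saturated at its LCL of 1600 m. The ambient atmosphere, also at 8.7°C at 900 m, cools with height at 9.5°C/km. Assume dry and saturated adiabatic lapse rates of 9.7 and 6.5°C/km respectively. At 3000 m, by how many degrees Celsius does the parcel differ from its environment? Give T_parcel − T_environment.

Parcel:
  From 900 m to 1600 m (dry): cools by 9.7 × 0.7 = 6.79°C, giving 1.91°C.
  From 1600 m to 3000 m (saturated): cools by 6.5 × 1.4 = 9.1°C, giving -7.19°C.
Environment:
  From 900 m to 3000 m (environment): cools by 9.5 × 2.1 = 19.95°C, giving -11.25°C.
T_parcel − T_env = -7.19 − (-11.25) = +4.06°C

+4.06°C (parcel warmer than environment)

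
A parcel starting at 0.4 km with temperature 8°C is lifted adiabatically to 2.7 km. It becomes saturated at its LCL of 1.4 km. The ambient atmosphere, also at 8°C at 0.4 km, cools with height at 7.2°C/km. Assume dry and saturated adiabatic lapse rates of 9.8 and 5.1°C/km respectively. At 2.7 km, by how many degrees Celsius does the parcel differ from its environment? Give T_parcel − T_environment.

Parcel:
  Dry to 1400 m: -9.8 × 1 km = -9.8°C, so T = -1.8°C.
  Saturated to 2700 m: -5.1 × 1.3 km = -6.63°C, so T = -8.43°C.
Environment:
  Environment to 2700 m: -7.2 × 2.3 km = -16.56°C, so T = -8.56°C.
T_parcel − T_env = -8.43 − (-8.56) = +0.13°C

+0.13°C (parcel warmer than environment)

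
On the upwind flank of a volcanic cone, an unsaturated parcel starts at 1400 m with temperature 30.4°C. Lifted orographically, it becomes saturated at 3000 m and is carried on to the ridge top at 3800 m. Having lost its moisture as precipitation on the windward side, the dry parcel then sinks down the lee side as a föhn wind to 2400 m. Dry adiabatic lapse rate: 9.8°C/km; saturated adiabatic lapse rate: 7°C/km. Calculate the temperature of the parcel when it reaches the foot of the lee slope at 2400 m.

1400–3000 m, dry: Δz = 1.6 km ⇒ ΔT = -15.68°C; T = 14.72°C
3000–3800 m, saturated: Δz = 0.8 km ⇒ ΔT = -5.6°C; T = 9.12°C
3800–2400 m, dry descent: Δz = 1.4 km ⇒ ΔT = +13.72°C; T = 22.84°C

22.84°C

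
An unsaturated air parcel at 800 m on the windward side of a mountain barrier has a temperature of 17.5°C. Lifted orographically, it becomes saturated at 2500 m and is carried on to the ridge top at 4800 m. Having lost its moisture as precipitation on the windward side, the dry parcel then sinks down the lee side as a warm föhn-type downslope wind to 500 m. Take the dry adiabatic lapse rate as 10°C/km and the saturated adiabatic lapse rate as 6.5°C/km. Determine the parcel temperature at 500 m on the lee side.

From 800 m to 2500 m (dry): cools by 10 × 1.7 = 17°C, giving 0.5°C.
From 2500 m to 4800 m (saturated): cools by 6.5 × 2.3 = 14.95°C, giving -14.45°C.
From 4800 m to 500 m (dry descent): warms by 10 × 4.3 = 43°C, giving 28.55°C.

28.55°C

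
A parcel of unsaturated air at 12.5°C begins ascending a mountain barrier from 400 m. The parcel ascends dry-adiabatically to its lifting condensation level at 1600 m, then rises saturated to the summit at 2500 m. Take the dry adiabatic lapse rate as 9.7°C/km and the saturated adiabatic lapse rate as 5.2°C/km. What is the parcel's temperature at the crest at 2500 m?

400–1600 m, dry: Δz = 1.2 km ⇒ ΔT = -11.64°C; T = 0.86°C
1600–2500 m, saturated: Δz = 0.9 km ⇒ ΔT = -4.68°C; T = -3.82°C

-3.82°C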